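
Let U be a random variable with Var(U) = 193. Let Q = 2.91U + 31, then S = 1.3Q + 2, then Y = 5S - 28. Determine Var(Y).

Var(Q) = 2.91²·193 = 1634.3433.
Var(S) = 1.3²·1634.3433 = 2762.040177.
Var(Y) = 5²·2762.040177 = 69051.004425.

Var(Y) = 69051.004425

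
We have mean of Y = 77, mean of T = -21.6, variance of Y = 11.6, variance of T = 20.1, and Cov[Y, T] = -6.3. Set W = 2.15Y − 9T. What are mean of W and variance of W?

mean of W = 359.95, variance of W = 1925.531

mean of W = 2.15·mean of Y + (-9)·mean of T = 2.15·77 + (-9)·(-21.6) = 359.95.
variance of W = a²·variance of Y + b²·variance of T + 2ab·Cov[Y, T] with a = 2.15, b = -9.
= 2.15²·11.6 + (-9)²·20.1 + 2·2.15·(-9)·(-6.3)
= 53.621 + 1628.1 + 243.81 = 1925.531.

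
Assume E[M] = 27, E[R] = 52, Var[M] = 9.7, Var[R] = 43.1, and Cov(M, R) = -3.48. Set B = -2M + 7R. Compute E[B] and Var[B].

E[B] = (-2)·E[M] + 7·E[R] = (-2)·27 + 7·52 = 310.
Var[B] = a²·Var[M] + b²·Var[R] + 2ab·Cov(M, R) with a = -2, b = 7.
= (-2)²·9.7 + 7²·43.1 + 2·(-2)·7·(-3.48)
= 38.8 + 2111.9 + 97.44 = 2248.14.

E[B] = 310, Var[B] = 2248.14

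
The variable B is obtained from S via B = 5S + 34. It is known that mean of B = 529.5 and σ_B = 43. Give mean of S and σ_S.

mean of S = 99.1, σ_S = 8.6

From B = 5S + 34: mean of B = a·mean of S + b, so mean of S = (mean of B − b)/a = (529.5 − 34)/5 = 99.1.
σ_B = |a|·σ_S, so σ_S = 43/|5| = 8.6.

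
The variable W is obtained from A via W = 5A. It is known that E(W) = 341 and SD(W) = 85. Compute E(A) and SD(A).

From W = 5A: E(W) = a·E(A) + b, so E(A) = (E(W) − b)/a = (341 − 0)/5 = 68.2.
SD(W) = |a|·SD(A), so SD(A) = 85/|5| = 17.

E(A) = 68.2, SD(A) = 17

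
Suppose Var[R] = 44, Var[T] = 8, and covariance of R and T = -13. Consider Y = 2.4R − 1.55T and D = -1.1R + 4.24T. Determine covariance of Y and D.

covariance of Y and D = -323.189

By bilinearity, covariance of Y and D = ac·Var[R] + bd·Var[T] + (ad+bc)·covariance of R and T, with a=2.4, b=-1.55, c=-1.1, d=4.24.
ac·Var[R] = 2.4·(-1.1)·44 = -116.16
bd·Var[T] = (-1.55)·4.24·8 = -52.576
(ad+bc)·covariance of R and T = (11.881)·(-13) = -154.453
covariance of Y and D = -116.16 + (-52.576) + (-154.453) = -323.189.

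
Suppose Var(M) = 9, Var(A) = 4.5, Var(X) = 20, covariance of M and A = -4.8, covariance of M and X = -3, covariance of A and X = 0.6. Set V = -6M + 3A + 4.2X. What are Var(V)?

Var(V) = a²·Var(M) + b²·Var(A) + c²·Var(X) + 2ab·covariance of M and A + 2ac·covariance of M and X + 2bc·covariance of A and X, with a = -6, b = 3, c = 4.2.
= 324 + 40.5 + 352.8 + 172.8 + 151.2 + 15.12
= 1056.42.

Var(V) = 1056.42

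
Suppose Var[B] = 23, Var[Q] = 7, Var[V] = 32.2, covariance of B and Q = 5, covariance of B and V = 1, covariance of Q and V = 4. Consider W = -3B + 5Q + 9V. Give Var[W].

Var[W] = 3146.2

Var[W] = a²·Var[B] + b²·Var[Q] + c²·Var[V] + 2ab·covariance of B and Q + 2ac·covariance of B and V + 2bc·covariance of Q and V, with a = -3, b = 5, c = 9.
= 207 + 175 + 2608.2 + (-150) + (-54) + 360
= 3146.2.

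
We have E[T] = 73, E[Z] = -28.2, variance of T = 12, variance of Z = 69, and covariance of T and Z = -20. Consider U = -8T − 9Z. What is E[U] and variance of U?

E[U] = (-8)·E[T] + (-9)·E[Z] = (-8)·73 + (-9)·(-28.2) = -330.2.
variance of U = a²·variance of T + b²·variance of Z + 2ab·covariance of T and Z with a = -8, b = -9.
= (-8)²·12 + (-9)²·69 + 2·(-8)·(-9)·(-20)
= 768 + 5589 + (-2880) = 3477.

E[U] = -330.2, variance of U = 3477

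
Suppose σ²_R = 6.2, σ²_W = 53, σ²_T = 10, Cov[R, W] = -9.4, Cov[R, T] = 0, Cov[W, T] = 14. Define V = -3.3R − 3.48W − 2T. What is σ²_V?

σ²_V = a²·σ²_R + b²·σ²_W + c²·σ²_T + 2ab·Cov[R, W] + 2ac·Cov[R, T] + 2bc·Cov[W, T], with a = -3.3, b = -3.48, c = -2.
= 67.518 + 641.8512 + 40 + (-215.8992) + 0 + 194.88
= 728.35.

σ²_V = 728.35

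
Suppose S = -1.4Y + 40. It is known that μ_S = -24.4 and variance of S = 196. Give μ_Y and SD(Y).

From S = -1.4Y + 40: μ_S = a·μ_Y + b, so μ_Y = (μ_S − b)/a = (-24.4 − 40)/(-1.4) = 46.
SD(S) = √196 = 14.
SD(S) = |a|·SD(Y), so SD(Y) = 14/|-1.4| = 10.

μ_Y = 46, SD(Y) = 10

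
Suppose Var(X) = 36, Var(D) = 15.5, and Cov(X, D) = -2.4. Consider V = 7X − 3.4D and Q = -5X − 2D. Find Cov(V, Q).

By bilinearity, Cov(V, Q) = ac·Var(X) + bd·Var(D) + (ad+bc)·Cov(X, D), with a=7, b=-3.4, c=-5, d=-2.
ac·Var(X) = 7·(-5)·36 = -1260
bd·Var(D) = (-3.4)·(-2)·15.5 = 105.4
(ad+bc)·Cov(X, D) = (3)·(-2.4) = -7.2
Cov(V, Q) = -1260 + 105.4 + (-7.2) = -1161.8.

Cov(V, Q) = -1161.8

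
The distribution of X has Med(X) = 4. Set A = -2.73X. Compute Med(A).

A linear map preserves order up to sign, so Med(A) = a·Med(X) + b = (-2.73)·4 = -10.92.

Med(A) = -10.92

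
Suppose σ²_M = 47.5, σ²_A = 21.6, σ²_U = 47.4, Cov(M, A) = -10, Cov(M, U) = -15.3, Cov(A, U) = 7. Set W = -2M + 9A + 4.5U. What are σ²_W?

σ²_W = 4101.85

σ²_W = a²·σ²_M + b²·σ²_A + c²·σ²_U + 2ab·Cov(M, A) + 2ac·Cov(M, U) + 2bc·Cov(A, U), with a = -2, b = 9, c = 4.5.
= 190 + 1749.6 + 959.85 + 360 + 275.4 + 567
= 4101.85.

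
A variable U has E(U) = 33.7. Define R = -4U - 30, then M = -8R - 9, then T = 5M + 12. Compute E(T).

E(T) = 6559

E(R) = (-4)·33.7 + (-30) = -164.8.
E(M) = (-8)·(-164.8) + (-9) = 1309.4.
E(T) = 5·1309.4 + 12 = 6559.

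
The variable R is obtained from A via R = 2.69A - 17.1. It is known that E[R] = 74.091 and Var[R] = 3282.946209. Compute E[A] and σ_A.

E[A] = 33.9, σ_A = 21.3

From R = 2.69A - 17.1: E[R] = a·E[A] + b, so E[A] = (E[R] − b)/a = (74.091 − (-17.1))/2.69 = 33.9.
σ_R = √3282.946209 = 57.297.
σ_R = |a|·σ_A, so σ_A = 57.297/|2.69| = 21.3.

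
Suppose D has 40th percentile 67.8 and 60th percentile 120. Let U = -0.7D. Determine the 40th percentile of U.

Since a = -0.7 < 0 the transformation is decreasing, reversing order: the 40th percentile of U corresponds to the 60th percentile of D.
So P_{40}(U) = a·P_{60}(D) + b = (-0.7)·120 = -84.

40th percentile of U = -84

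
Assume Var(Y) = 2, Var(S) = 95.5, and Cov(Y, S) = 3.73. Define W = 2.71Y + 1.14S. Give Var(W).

Var(W) = a²·Var(Y) + b²·Var(S) + 2ab·Cov(Y, S) with a = 2.71, b = 1.14.
= 2.71²·2 + 1.14²·95.5 + 2·2.71·1.14·3.73
= 14.6882 + 124.1118 + 23.046924 = 161.846924.

Var(W) = 161.846924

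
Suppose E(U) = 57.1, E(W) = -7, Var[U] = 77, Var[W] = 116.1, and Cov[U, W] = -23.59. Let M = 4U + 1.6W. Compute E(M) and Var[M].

E(M) = 217.2, Var[M] = 1227.264

E(M) = 4·E(U) + 1.6·E(W) = 4·57.1 + 1.6·(-7) = 217.2.
Var[M] = a²·Var[U] + b²·Var[W] + 2ab·Cov[U, W] with a = 4, b = 1.6.
= 4²·77 + 1.6²·116.1 + 2·4·1.6·(-23.59)
= 1232 + 297.216 + (-301.952) = 1227.264.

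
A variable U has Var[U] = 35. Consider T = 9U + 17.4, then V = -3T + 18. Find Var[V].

Var[T] = 9²·35 = 2835.
Var[V] = (-3)²·2835 = 25515.

Var[V] = 25515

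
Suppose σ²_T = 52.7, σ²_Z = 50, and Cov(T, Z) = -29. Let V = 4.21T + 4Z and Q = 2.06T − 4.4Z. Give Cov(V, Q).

By bilinearity, Cov(V, Q) = ac·σ²_T + bd·σ²_Z + (ad+bc)·Cov(T, Z), with a=4.21, b=4, c=2.06, d=-4.4.
ac·σ²_T = 4.21·2.06·52.7 = 457.04602
bd·σ²_Z = 4·(-4.4)·50 = -880
(ad+bc)·Cov(T, Z) = (-10.284)·(-29) = 298.236
Cov(V, Q) = 457.04602 + (-880) + 298.236 = -124.71798.

Cov(V, Q) = -124.71798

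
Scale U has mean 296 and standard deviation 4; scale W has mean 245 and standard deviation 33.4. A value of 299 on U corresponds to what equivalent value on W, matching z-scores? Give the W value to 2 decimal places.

z = (299 − 296)/4 = 0.75.
W = 245 + z·33.4 = 245 + (299 − 296)·33.4/4 = 270.05.

W = 270.05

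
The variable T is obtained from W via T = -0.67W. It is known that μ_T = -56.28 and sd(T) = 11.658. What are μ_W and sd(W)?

μ_W = 84, sd(W) = 17.4

From T = -0.67W: μ_T = a·μ_W + b, so μ_W = (μ_T − b)/a = (-56.28 − 0)/(-0.67) = 84.
sd(T) = |a|·sd(W), so sd(W) = 11.658/|-0.67| = 17.4.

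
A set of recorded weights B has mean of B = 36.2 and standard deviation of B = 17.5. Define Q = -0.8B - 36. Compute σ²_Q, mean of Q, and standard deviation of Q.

σ²_Q = 196, mean of Q = -64.96, standard deviation of Q = 14

Q = -0.8B - 36 is linear with a = -0.8, b = -36.
σ²_B = 17.5² = 306.25.
σ²_Q = a²·σ²_B = (-0.8)²·306.25 = 196 (the additive constant -36 does not affect variance).
mean of Q = a·mean of B + b = (-0.8)·36.2 + (-36) = -64.96.
standard deviation of Q = |a|·standard deviation of B = |-0.8|·17.5 = 14.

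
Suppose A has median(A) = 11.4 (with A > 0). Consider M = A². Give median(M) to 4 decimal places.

A² is monotone on this domain, so median(M) = square(11.4) = 129.96.

median(M) = 129.96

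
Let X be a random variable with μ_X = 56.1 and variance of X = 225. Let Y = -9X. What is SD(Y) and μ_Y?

Y = -9X is linear with a = -9, b = 0.
SD(X) = √225 = 15.
SD(Y) = |a|·SD(X) = |-9|·15 = 135.
μ_Y = a·μ_X + b = (-9)·56.1 = -504.9.

SD(Y) = 135, μ_Y = -504.9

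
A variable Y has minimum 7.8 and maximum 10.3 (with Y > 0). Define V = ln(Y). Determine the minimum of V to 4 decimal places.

ln(Y) is increasing on this domain, so min(V) comes from min(Y) = 7.8: min(V) = ln(7.8) ≈ 2.0541.

min(V) = 2.0541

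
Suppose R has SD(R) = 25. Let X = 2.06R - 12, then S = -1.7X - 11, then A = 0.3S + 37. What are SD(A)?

SD(X) = |2.06|·25 = 51.5.
SD(S) = |-1.7|·51.5 = 87.55.
SD(A) = |0.3|·87.55 = 26.265.

SD(A) = 26.265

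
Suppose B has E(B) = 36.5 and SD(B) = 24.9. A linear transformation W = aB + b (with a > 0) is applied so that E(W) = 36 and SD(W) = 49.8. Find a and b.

a = 2, b = -37

SD(W) = a·SD(B) (a > 0), so a = 49.8/24.9 = 2.
E(W) = a·E(B) + b, so b = 36 − 2·36.5 = -37.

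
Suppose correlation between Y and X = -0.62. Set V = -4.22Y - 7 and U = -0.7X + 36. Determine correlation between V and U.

correlation between V and U = -0.62

Linear rescalings preserve correlation up to sign; here the slopes -4.22 and -0.7 have the same sign, so correlation between V and U = correlation between Y and X = -0.62.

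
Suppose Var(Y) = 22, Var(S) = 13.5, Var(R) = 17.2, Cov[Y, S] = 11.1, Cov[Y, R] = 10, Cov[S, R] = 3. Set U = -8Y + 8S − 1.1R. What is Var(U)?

Var(U) = 995.212

Var(U) = a²·Var(Y) + b²·Var(S) + c²·Var(R) + 2ab·Cov[Y, S] + 2ac·Cov[Y, R] + 2bc·Cov[S, R], with a = -8, b = 8, c = -1.1.
= 1408 + 864 + 20.812 + (-1420.8) + 176 + (-52.8)
= 995.212.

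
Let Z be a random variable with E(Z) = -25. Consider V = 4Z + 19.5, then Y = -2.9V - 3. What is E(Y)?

E(Y) = 230.45

E(V) = 4·(-25) + 19.5 = -80.5.
E(Y) = (-2.9)·(-80.5) + (-3) = 230.45.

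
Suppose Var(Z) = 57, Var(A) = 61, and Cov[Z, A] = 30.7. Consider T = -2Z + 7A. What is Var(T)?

Var(T) = 2357.4

Var(T) = a²·Var(Z) + b²·Var(A) + 2ab·Cov[Z, A] with a = -2, b = 7.
= (-2)²·57 + 7²·61 + 2·(-2)·7·30.7
= 228 + 2989 + (-859.6) = 2357.4.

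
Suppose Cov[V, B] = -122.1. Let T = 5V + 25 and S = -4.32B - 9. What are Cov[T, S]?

Cov[T, S] = a·c·Cov[V, B] = 5·(-4.32)·(-122.1) = 2637.36. Additive constants drop out.

Cov[T, S] = 2637.36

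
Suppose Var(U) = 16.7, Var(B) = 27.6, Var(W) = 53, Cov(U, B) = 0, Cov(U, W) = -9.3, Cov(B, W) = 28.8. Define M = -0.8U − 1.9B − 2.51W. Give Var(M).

Var(M) = 681.5749

Var(M) = a²·Var(U) + b²·Var(B) + c²·Var(W) + 2ab·Cov(U, B) + 2ac·Cov(U, W) + 2bc·Cov(B, W), with a = -0.8, b = -1.9, c = -2.51.
= 10.688 + 99.636 + 333.9053 + 0 + (-37.3488) + 274.6944
= 681.5749.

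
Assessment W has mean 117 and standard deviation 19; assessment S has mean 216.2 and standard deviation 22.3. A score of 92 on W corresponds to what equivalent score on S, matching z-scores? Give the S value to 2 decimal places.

z = (92 − 117)/19 ≈ -1.3158.
S = 216.2 + z·22.3 = 216.2 + (92 − 117)·22.3/19 ≈ 186.86.

S = 186.86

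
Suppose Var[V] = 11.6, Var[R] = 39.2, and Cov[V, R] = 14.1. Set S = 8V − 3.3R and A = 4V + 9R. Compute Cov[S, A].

Cov[S, A] = 36.04

By bilinearity, Cov[S, A] = ac·Var[V] + bd·Var[R] + (ad+bc)·Cov[V, R], with a=8, b=-3.3, c=4, d=9.
ac·Var[V] = 8·4·11.6 = 371.2
bd·Var[R] = (-3.3)·9·39.2 = -1164.24
(ad+bc)·Cov[V, R] = (58.8)·14.1 = 829.08
Cov[S, A] = 371.2 + (-1164.24) + 829.08 = 36.04.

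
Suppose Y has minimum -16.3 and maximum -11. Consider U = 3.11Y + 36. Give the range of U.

Range(U) = 16.483

Range of Y = -11 − (-16.3) = 5.3.
Range(U) = |a|·Range(Y) = |3.11|·5.3 = 16.483.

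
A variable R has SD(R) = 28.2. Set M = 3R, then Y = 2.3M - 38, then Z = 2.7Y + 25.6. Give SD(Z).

SD(M) = |3|·28.2 = 84.6.
SD(Y) = |2.3|·84.6 = 194.58.
SD(Z) = |2.7|·194.58 = 525.366.

SD(Z) = 525.366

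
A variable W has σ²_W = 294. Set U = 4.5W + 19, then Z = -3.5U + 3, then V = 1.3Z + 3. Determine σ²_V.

σ²_V = 123252.33375

σ²_U = 4.5²·294 = 5953.5.
σ²_Z = (-3.5)²·5953.5 = 72930.375.
σ²_V = 1.3²·72930.375 = 123252.33375.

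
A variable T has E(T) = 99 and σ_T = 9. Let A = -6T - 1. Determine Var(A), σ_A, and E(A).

A = -6T - 1 is linear with a = -6, b = -1.
Var(T) = 9² = 81.
Var(A) = a²·Var(T) = (-6)²·81 = 2916 (the additive constant -1 does not affect variance).
σ_A = |a|·σ_T = |-6|·9 = 54.
E(A) = a·E(T) + b = (-6)·99 + (-1) = -595.

Var(A) = 2916, σ_A = 54, E(A) = -595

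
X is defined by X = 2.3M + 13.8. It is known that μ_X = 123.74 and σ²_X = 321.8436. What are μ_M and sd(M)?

From X = 2.3M + 13.8: μ_X = a·μ_M + b, so μ_M = (μ_X − b)/a = (123.74 − 13.8)/2.3 = 47.8.
sd(X) = √321.8436 = 17.94.
sd(X) = |a|·sd(M), so sd(M) = 17.94/|2.3| = 7.8.

μ_M = 47.8, sd(M) = 7.8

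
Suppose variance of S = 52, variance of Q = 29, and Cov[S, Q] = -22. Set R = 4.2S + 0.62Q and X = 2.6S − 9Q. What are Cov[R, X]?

Cov[R, X] = 1202.156

By bilinearity, Cov[R, X] = ac·variance of S + bd·variance of Q + (ad+bc)·Cov[S, Q], with a=4.2, b=0.62, c=2.6, d=-9.
ac·variance of S = 4.2·2.6·52 = 567.84
bd·variance of Q = 0.62·(-9)·29 = -161.82
(ad+bc)·Cov[S, Q] = (-36.188)·(-22) = 796.136
Cov[R, X] = 567.84 + (-161.82) + 796.136 = 1202.156.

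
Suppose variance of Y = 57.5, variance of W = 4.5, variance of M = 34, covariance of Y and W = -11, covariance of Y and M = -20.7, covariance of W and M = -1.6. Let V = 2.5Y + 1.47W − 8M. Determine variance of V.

variance of V = 3329.88105

variance of V = a²·variance of Y + b²·variance of W + c²·variance of M + 2ab·covariance of Y and W + 2ac·covariance of Y and M + 2bc·covariance of W and M, with a = 2.5, b = 1.47, c = -8.
= 359.375 + 9.72405 + 2176 + (-80.85) + 828 + 37.632
= 3329.88105.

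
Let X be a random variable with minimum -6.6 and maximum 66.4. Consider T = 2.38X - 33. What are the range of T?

Range of X = 66.4 − (-6.6) = 73.
Range(T) = |a|·Range(X) = |2.38|·73 = 173.74.

Range(T) = 173.74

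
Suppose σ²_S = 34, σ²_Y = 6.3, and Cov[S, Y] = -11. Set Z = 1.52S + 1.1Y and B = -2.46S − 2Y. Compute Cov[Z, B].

Cov[Z, B] = -77.7868

By bilinearity, Cov[Z, B] = ac·σ²_S + bd·σ²_Y + (ad+bc)·Cov[S, Y], with a=1.52, b=1.1, c=-2.46, d=-2.
ac·σ²_S = 1.52·(-2.46)·34 = -127.1328
bd·σ²_Y = 1.1·(-2)·6.3 = -13.86
(ad+bc)·Cov[S, Y] = (-5.746)·(-11) = 63.206
Cov[Z, B] = -127.1328 + (-13.86) + 63.206 = -77.7868.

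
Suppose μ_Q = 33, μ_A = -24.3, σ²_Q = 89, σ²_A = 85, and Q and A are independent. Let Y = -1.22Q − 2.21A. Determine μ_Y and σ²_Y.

μ_Y = (-1.22)·μ_Q + (-2.21)·μ_A = (-1.22)·33 + (-2.21)·(-24.3) = 13.443.
σ²_Y = a²·σ²_Q + b²·σ²_A + 2ab·Cov(Q, A) with a = -1.22, b = -2.21.
Independence gives Cov(Q, A) = 0.
= (-1.22)²·89 + (-2.21)²·85 + 2·(-1.22)·(-2.21)·0
= 132.4676 + 415.1485 + 0 = 547.6161.

μ_Y = 13.443, σ²_Y = 547.6161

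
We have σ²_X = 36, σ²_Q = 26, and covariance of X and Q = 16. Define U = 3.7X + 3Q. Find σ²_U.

σ²_U = 1082.04

σ²_U = a²·σ²_X + b²·σ²_Q + 2ab·covariance of X and Q with a = 3.7, b = 3.
= 3.7²·36 + 3²·26 + 2·3.7·3·16
= 492.84 + 234 + 355.2 = 1082.04.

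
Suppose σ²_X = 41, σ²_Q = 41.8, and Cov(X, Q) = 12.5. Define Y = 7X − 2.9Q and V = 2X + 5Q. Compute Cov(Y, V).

By bilinearity, Cov(Y, V) = ac·σ²_X + bd·σ²_Q + (ad+bc)·Cov(X, Q), with a=7, b=-2.9, c=2, d=5.
ac·σ²_X = 7·2·41 = 574
bd·σ²_Q = (-2.9)·5·41.8 = -606.1
(ad+bc)·Cov(X, Q) = (29.2)·12.5 = 365
Cov(Y, V) = 574 + (-606.1) + 365 = 332.9.

Cov(Y, V) = 332.9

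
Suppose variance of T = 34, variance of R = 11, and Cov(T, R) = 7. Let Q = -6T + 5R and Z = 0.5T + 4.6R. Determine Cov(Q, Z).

By bilinearity, Cov(Q, Z) = ac·variance of T + bd·variance of R + (ad+bc)·Cov(T, R), with a=-6, b=5, c=0.5, d=4.6.
ac·variance of T = (-6)·0.5·34 = -102
bd·variance of R = 5·4.6·11 = 253
(ad+bc)·Cov(T, R) = (-25.1)·7 = -175.7
Cov(Q, Z) = -102 + 253 + (-175.7) = -24.7.

Cov(Q, Z) = -24.7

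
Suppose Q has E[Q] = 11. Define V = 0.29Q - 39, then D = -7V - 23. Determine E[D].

E[V] = 0.29·11 + (-39) = -35.81.
E[D] = (-7)·(-35.81) + (-23) = 227.67.

E[D] = 227.67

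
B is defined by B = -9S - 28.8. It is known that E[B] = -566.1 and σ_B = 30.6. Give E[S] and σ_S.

E[S] = 59.7, σ_S = 3.4

From B = -9S - 28.8: E[B] = a·E[S] + b, so E[S] = (E[B] − b)/a = (-566.1 − (-28.8))/(-9) = 59.7.
σ_B = |a|·σ_S, so σ_S = 30.6/|-9| = 3.4.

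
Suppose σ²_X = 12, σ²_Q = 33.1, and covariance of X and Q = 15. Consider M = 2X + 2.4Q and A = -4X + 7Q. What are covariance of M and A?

covariance of M and A = 526.08

By bilinearity, covariance of M and A = ac·σ²_X + bd·σ²_Q + (ad+bc)·covariance of X and Q, with a=2, b=2.4, c=-4, d=7.
ac·σ²_X = 2·(-4)·12 = -96
bd·σ²_Q = 2.4·7·33.1 = 556.08
(ad+bc)·covariance of X and Q = (4.4)·15 = 66
covariance of M and A = -96 + 556.08 + 66 = 526.08.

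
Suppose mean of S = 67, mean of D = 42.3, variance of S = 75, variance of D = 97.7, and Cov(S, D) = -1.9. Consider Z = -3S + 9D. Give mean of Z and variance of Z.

mean of Z = 179.7, variance of Z = 8691.3

mean of Z = (-3)·mean of S + 9·mean of D = (-3)·67 + 9·42.3 = 179.7.
variance of Z = a²·variance of S + b²·variance of D + 2ab·Cov(S, D) with a = -3, b = 9.
= (-3)²·75 + 9²·97.7 + 2·(-3)·9·(-1.9)
= 675 + 7913.7 + 102.6 = 8691.3.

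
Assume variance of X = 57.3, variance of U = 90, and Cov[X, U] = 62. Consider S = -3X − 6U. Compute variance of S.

variance of S = 5987.7

variance of S = a²·variance of X + b²·variance of U + 2ab·Cov[X, U] with a = -3, b = -6.
= (-3)²·57.3 + (-6)²·90 + 2·(-3)·(-6)·62
= 515.7 + 3240 + 2232 = 5987.7.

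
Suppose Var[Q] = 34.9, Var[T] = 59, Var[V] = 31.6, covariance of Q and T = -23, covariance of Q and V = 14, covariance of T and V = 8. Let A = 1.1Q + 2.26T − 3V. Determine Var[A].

Var[A] = a²·Var[Q] + b²·Var[T] + c²·Var[V] + 2ab·covariance of Q and T + 2ac·covariance of Q and V + 2bc·covariance of T and V, with a = 1.1, b = 2.26, c = -3.
= 42.229 + 301.3484 + 284.4 + (-114.356) + (-92.4) + (-108.48)
= 312.7414.

Var[A] = 312.7414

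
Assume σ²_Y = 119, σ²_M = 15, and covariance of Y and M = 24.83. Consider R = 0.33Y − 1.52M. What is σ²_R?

σ²_R = a²·σ²_Y + b²·σ²_M + 2ab·covariance of Y and M with a = 0.33, b = -1.52.
= 0.33²·119 + (-1.52)²·15 + 2·0.33·(-1.52)·24.83
= 12.9591 + 34.656 + (-24.909456) = 22.705644.

σ²_R = 22.705644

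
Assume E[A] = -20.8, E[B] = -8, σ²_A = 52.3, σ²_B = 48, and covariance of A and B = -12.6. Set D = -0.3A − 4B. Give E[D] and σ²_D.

E[D] = (-0.3)·E[A] + (-4)·E[B] = (-0.3)·(-20.8) + (-4)·(-8) = 38.24.
σ²_D = a²·σ²_A + b²·σ²_B + 2ab·covariance of A and B with a = -0.3, b = -4.
= (-0.3)²·52.3 + (-4)²·48 + 2·(-0.3)·(-4)·(-12.6)
= 4.707 + 768 + (-30.24) = 742.467.

E[D] = 38.24, σ²_D = 742.467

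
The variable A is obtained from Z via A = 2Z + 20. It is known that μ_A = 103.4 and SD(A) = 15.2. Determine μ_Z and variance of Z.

From A = 2Z + 20: μ_A = a·μ_Z + b, so μ_Z = (μ_A − b)/a = (103.4 − 20)/2 = 41.7.
variance of A = 15.2² = 231.04.
variance of A = a²·variance of Z, so variance of Z = 231.04/2² = 57.76.

μ_Z = 41.7, variance of Z = 57.76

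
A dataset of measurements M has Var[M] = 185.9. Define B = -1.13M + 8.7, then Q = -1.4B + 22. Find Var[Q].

Var[B] = (-1.13)²·185.9 = 237.37571.
Var[Q] = (-1.4)²·237.37571 = 465.2563916.

Var[Q] = 465.2563916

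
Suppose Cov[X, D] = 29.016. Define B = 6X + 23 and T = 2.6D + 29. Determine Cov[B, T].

Cov[B, T] = 452.6496

Cov[B, T] = a·c·Cov[X, D] = 6·2.6·29.016 = 452.6496. Additive constants drop out.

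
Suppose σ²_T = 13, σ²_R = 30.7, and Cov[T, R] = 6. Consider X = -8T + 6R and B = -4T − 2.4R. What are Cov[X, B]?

By bilinearity, Cov[X, B] = ac·σ²_T + bd·σ²_R + (ad+bc)·Cov[T, R], with a=-8, b=6, c=-4, d=-2.4.
ac·σ²_T = (-8)·(-4)·13 = 416
bd·σ²_R = 6·(-2.4)·30.7 = -442.08
(ad+bc)·Cov[T, R] = (-4.8)·6 = -28.8
Cov[X, B] = 416 + (-442.08) + (-28.8) = -54.88.

Cov[X, B] = -54.88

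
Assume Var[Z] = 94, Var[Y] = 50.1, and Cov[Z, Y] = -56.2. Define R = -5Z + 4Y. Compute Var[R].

Var[R] = a²·Var[Z] + b²·Var[Y] + 2ab·Cov[Z, Y] with a = -5, b = 4.
= (-5)²·94 + 4²·50.1 + 2·(-5)·4·(-56.2)
= 2350 + 801.6 + 2248 = 5399.6.

Var[R] = 5399.6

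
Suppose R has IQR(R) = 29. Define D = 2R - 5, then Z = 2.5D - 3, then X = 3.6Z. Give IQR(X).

IQR(D) = |2|·29 = 58.
IQR(Z) = |2.5|·58 = 145.
IQR(X) = |3.6|·145 = 522.

IQR(X) = 522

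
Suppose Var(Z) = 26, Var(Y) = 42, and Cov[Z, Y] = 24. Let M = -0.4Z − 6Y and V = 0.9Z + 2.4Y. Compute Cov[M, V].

Cov[M, V] = -766.8

By bilinearity, Cov[M, V] = ac·Var(Z) + bd·Var(Y) + (ad+bc)·Cov[Z, Y], with a=-0.4, b=-6, c=0.9, d=2.4.
ac·Var(Z) = (-0.4)·0.9·26 = -9.36
bd·Var(Y) = (-6)·2.4·42 = -604.8
(ad+bc)·Cov[Z, Y] = (-6.36)·24 = -152.64
Cov[M, V] = -9.36 + (-604.8) + (-152.64) = -766.8.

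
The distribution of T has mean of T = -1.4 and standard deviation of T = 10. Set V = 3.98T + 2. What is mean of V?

mean of V = -3.572

V = 3.98T + 2 is linear with a = 3.98, b = 2.
mean of V = a·mean of T + b = 3.98·(-1.4) + 2 = -3.572.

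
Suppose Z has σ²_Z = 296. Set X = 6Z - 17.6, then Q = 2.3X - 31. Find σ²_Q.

σ²_Q = 56370.24

σ²_X = 6²·296 = 10656.
σ²_Q = 2.3²·10656 = 56370.24.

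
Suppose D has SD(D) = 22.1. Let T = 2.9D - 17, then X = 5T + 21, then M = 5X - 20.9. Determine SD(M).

SD(M) = 1602.25

SD(T) = |2.9|·22.1 = 64.09.
SD(X) = |5|·64.09 = 320.45.
SD(M) = |5|·320.45 = 1602.25.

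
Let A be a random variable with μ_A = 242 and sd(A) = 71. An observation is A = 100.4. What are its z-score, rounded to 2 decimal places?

z = -1.99

z = (A − μ_A) / sd(A) = (100.4 − 242) / 71 ≈ -1.99.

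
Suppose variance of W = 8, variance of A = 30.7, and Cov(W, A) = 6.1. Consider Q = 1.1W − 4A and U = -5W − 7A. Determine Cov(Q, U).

Cov(Q, U) = 890.63

By bilinearity, Cov(Q, U) = ac·variance of W + bd·variance of A + (ad+bc)·Cov(W, A), with a=1.1, b=-4, c=-5, d=-7.
ac·variance of W = 1.1·(-5)·8 = -44
bd·variance of A = (-4)·(-7)·30.7 = 859.6
(ad+bc)·Cov(W, A) = (12.3)·6.1 = 75.03
Cov(Q, U) = -44 + 859.6 + 75.03 = 890.63.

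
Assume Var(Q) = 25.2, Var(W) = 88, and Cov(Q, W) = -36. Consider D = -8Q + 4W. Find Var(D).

Var(D) = a²·Var(Q) + b²·Var(W) + 2ab·Cov(Q, W) with a = -8, b = 4.
= (-8)²·25.2 + 4²·88 + 2·(-8)·4·(-36)
= 1612.8 + 1408 + 2304 = 5324.8.

Var(D) = 5324.8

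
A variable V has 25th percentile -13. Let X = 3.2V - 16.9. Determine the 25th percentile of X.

Since a = 3.2 > 0 the transformation is increasing, so the 25th percentile of X = a·(P_{25} of V) + b = 3.2·(-13) + (-16.9) = -58.5.

25th percentile of X = -58.5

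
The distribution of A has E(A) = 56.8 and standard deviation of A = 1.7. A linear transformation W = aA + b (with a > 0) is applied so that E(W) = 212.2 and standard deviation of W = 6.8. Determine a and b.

standard deviation of W = a·standard deviation of A (a > 0), so a = 6.8/1.7 = 4.
E(W) = a·E(A) + b, so b = 212.2 − 4·56.8 = -15.

a = 4, b = -15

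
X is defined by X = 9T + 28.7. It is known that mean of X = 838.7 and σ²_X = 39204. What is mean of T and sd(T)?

From X = 9T + 28.7: mean of X = a·mean of T + b, so mean of T = (mean of X − b)/a = (838.7 − 28.7)/9 = 90.
sd(X) = √39204 = 198.
sd(X) = |a|·sd(T), so sd(T) = 198/|9| = 22.

mean of T = 90, sd(T) = 22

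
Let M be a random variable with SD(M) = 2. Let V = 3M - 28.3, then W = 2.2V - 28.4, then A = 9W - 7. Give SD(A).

SD(V) = |3|·2 = 6.
SD(W) = |2.2|·6 = 13.2.
SD(A) = |9|·13.2 = 118.8.

SD(A) = 118.8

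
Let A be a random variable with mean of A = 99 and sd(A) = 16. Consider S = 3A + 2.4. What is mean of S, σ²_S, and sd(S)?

S = 3A + 2.4 is linear with a = 3, b = 2.4.
mean of S = a·mean of A + b = 3·99 + 2.4 = 299.4.
σ²_A = 16² = 256.
σ²_S = a²·σ²_A = 3²·256 = 2304 (the additive constant 2.4 does not affect variance).
sd(S) = |a|·sd(A) = |3|·16 = 48.

mean of S = 299.4, σ²_S = 2304, sd(S) = 48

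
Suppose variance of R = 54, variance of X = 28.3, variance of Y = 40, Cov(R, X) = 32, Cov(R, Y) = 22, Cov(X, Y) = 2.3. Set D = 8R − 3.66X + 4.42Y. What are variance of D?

variance of D = a²·variance of R + b²·variance of X + c²·variance of Y + 2ab·Cov(R, X) + 2ac·Cov(R, Y) + 2bc·Cov(X, Y), with a = 8, b = -3.66, c = 4.42.
= 3456 + 379.09548 + 781.456 + (-1873.92) + 1555.84 + (-74.41512)
= 4224.05636.

variance of D = 4224.05636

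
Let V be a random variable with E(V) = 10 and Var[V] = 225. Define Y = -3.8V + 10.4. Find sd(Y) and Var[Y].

Y = -3.8V + 10.4 is linear with a = -3.8, b = 10.4.
sd(V) = √225 = 15.
sd(Y) = |a|·sd(V) = |-3.8|·15 = 57.
Var[Y] = a²·Var[V] = (-3.8)²·225 = 3249 (the additive constant 10.4 does not affect variance).

sd(Y) = 57, Var[Y] = 3249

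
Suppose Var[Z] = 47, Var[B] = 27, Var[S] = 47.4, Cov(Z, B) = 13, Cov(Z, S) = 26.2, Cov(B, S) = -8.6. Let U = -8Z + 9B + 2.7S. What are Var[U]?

Var[U] = a²·Var[Z] + b²·Var[B] + c²·Var[S] + 2ab·Cov(Z, B) + 2ac·Cov(Z, S) + 2bc·Cov(B, S), with a = -8, b = 9, c = 2.7.
= 3008 + 2187 + 345.546 + (-1872) + (-1131.84) + (-417.96)
= 2118.746.

Var[U] = 2118.746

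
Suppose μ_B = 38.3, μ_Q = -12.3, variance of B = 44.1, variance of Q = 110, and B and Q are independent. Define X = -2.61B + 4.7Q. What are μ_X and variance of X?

μ_X = (-2.61)·μ_B + 4.7·μ_Q = (-2.61)·38.3 + 4.7·(-12.3) = -157.773.
variance of X = a²·variance of B + b²·variance of Q + 2ab·covariance of B and Q with a = -2.61, b = 4.7.
Independence gives covariance of B and Q = 0.
= (-2.61)²·44.1 + 4.7²·110 + 2·(-2.61)·4.7·0
= 300.41361 + 2429.9 + 0 = 2730.31361.

μ_X = -157.773, variance of X = 2730.31361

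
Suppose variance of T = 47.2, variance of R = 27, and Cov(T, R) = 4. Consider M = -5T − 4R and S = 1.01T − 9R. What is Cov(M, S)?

Cov(M, S) = 897.48

By bilinearity, Cov(M, S) = ac·variance of T + bd·variance of R + (ad+bc)·Cov(T, R), with a=-5, b=-4, c=1.01, d=-9.
ac·variance of T = (-5)·1.01·47.2 = -238.36
bd·variance of R = (-4)·(-9)·27 = 972
(ad+bc)·Cov(T, R) = (40.96)·4 = 163.84
Cov(M, S) = -238.36 + 972 + 163.84 = 897.48.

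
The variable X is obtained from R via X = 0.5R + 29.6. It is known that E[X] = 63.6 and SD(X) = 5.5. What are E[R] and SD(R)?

E[R] = 68, SD(R) = 11

From X = 0.5R + 29.6: E[X] = a·E[R] + b, so E[R] = (E[X] − b)/a = (63.6 − 29.6)/0.5 = 68.
SD(X) = |a|·SD(R), so SD(R) = 5.5/|0.5| = 11.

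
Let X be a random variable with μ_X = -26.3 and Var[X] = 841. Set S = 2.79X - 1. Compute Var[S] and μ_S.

Var[S] = 6546.4281, μ_S = -74.377

S = 2.79X - 1 is linear with a = 2.79, b = -1.
Var[S] = a²·Var[X] = 2.79²·841 = 6546.4281 (the additive constant -1 does not affect variance).
μ_S = a·μ_X + b = 2.79·(-26.3) + (-1) = -74.377.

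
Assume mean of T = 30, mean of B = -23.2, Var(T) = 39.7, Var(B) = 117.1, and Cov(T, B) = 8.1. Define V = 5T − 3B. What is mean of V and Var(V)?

mean of V = 219.6, Var(V) = 1803.4

mean of V = 5·mean of T + (-3)·mean of B = 5·30 + (-3)·(-23.2) = 219.6.
Var(V) = a²·Var(T) + b²·Var(B) + 2ab·Cov(T, B) with a = 5, b = -3.
= 5²·39.7 + (-3)²·117.1 + 2·5·(-3)·8.1
= 992.5 + 1053.9 + (-243) = 1803.4.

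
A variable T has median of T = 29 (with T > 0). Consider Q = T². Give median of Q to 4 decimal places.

T² is monotone on this domain, so median of Q = square(29) = 841.

median of Q = 841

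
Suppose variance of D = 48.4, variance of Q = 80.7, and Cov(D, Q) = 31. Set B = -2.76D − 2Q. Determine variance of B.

variance of B = a²·variance of D + b²·variance of Q + 2ab·Cov(D, Q) with a = -2.76, b = -2.
= (-2.76)²·48.4 + (-2)²·80.7 + 2·(-2.76)·(-2)·31
= 368.69184 + 322.8 + 342.24 = 1033.73184.

variance of B = 1033.73184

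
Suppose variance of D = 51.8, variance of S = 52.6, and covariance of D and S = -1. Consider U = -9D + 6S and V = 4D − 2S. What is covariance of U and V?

By bilinearity, covariance of U and V = ac·variance of D + bd·variance of S + (ad+bc)·covariance of D and S, with a=-9, b=6, c=4, d=-2.
ac·variance of D = (-9)·4·51.8 = -1864.8
bd·variance of S = 6·(-2)·52.6 = -631.2
(ad+bc)·covariance of D and S = (42)·(-1) = -42
covariance of U and V = -1864.8 + (-631.2) + (-42) = -2538.

covariance of U and V = -2538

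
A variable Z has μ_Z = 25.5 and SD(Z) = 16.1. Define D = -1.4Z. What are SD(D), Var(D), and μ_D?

D = -1.4Z is linear with a = -1.4, b = 0.
SD(D) = |a|·SD(Z) = |-1.4|·16.1 = 22.54.
Var(Z) = 16.1² = 259.21.
Var(D) = a²·Var(Z) = (-1.4)²·259.21 = 508.0516.
μ_D = a·μ_Z + b = (-1.4)·25.5 = -35.7.

SD(D) = 22.54, Var(D) = 508.0516, μ_D = -35.7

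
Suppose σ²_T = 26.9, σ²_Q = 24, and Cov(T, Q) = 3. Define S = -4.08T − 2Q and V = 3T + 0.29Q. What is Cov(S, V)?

Cov(S, V) = -364.7256

By bilinearity, Cov(S, V) = ac·σ²_T + bd·σ²_Q + (ad+bc)·Cov(T, Q), with a=-4.08, b=-2, c=3, d=0.29.
ac·σ²_T = (-4.08)·3·26.9 = -329.256
bd·σ²_Q = (-2)·0.29·24 = -13.92
(ad+bc)·Cov(T, Q) = (-7.1832)·3 = -21.5496
Cov(S, V) = -329.256 + (-13.92) + (-21.5496) = -364.7256.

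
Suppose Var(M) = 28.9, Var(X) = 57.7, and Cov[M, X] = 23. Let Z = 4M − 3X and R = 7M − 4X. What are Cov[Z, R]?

Cov[Z, R] = 650.6

By bilinearity, Cov[Z, R] = ac·Var(M) + bd·Var(X) + (ad+bc)·Cov[M, X], with a=4, b=-3, c=7, d=-4.
ac·Var(M) = 4·7·28.9 = 809.2
bd·Var(X) = (-3)·(-4)·57.7 = 692.4
(ad+bc)·Cov[M, X] = (-37)·23 = -851
Cov[Z, R] = 809.2 + 692.4 + (-851) = 650.6.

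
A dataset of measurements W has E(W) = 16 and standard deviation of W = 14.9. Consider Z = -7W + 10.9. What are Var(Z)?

Z = -7W + 10.9 is linear with a = -7, b = 10.9.
Var(W) = 14.9² = 222.01.
Var(Z) = a²·Var(W) = (-7)²·222.01 = 10878.49 (the additive constant 10.9 does not affect variance).

Var(Z) = 10878.49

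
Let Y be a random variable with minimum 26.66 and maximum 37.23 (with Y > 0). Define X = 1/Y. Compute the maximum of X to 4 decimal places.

max(X) = 0.0375

1/Y is decreasing on this domain, so max(X) comes from min(Y) = 26.66: max(X) = 1/(26.66) ≈ 0.0375.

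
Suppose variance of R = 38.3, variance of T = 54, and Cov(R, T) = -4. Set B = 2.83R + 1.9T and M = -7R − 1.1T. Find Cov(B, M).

By bilinearity, Cov(B, M) = ac·variance of R + bd·variance of T + (ad+bc)·Cov(R, T), with a=2.83, b=1.9, c=-7, d=-1.1.
ac·variance of R = 2.83·(-7)·38.3 = -758.723
bd·variance of T = 1.9·(-1.1)·54 = -112.86
(ad+bc)·Cov(R, T) = (-16.413)·(-4) = 65.652
Cov(B, M) = -758.723 + (-112.86) + 65.652 = -805.931.

Cov(B, M) = -805.931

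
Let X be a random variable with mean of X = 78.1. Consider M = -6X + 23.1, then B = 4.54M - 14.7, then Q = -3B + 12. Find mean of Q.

mean of M = (-6)·78.1 + 23.1 = -445.5.
mean of B = 4.54·(-445.5) + (-14.7) = -2037.27.
mean of Q = (-3)·(-2037.27) + 12 = 6123.81.

mean of Q = 6123.81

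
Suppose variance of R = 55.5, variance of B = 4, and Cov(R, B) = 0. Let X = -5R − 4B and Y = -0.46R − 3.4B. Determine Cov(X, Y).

Cov(X, Y) = 182.05

By bilinearity, Cov(X, Y) = ac·variance of R + bd·variance of B + (ad+bc)·Cov(R, B), with a=-5, b=-4, c=-0.46, d=-3.4.
ac·variance of R = (-5)·(-0.46)·55.5 = 127.65
bd·variance of B = (-4)·(-3.4)·4 = 54.4
(ad+bc)·Cov(R, B) = (18.84)·0 = 0
Cov(X, Y) = 127.65 + 54.4 + 0 = 182.05.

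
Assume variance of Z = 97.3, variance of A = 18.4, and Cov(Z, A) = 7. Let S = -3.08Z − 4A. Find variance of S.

variance of S = a²·variance of Z + b²·variance of A + 2ab·Cov(Z, A) with a = -3.08, b = -4.
= (-3.08)²·97.3 + (-4)²·18.4 + 2·(-3.08)·(-4)·7
= 923.02672 + 294.4 + 172.48 = 1389.90672.

variance of S = 1389.90672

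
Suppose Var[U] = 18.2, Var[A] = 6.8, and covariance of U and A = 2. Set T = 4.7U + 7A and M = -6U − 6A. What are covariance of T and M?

By bilinearity, covariance of T and M = ac·Var[U] + bd·Var[A] + (ad+bc)·covariance of U and A, with a=4.7, b=7, c=-6, d=-6.
ac·Var[U] = 4.7·(-6)·18.2 = -513.24
bd·Var[A] = 7·(-6)·6.8 = -285.6
(ad+bc)·covariance of U and A = (-70.2)·2 = -140.4
covariance of T and M = -513.24 + (-285.6) + (-140.4) = -939.24.

covariance of T and M = -939.24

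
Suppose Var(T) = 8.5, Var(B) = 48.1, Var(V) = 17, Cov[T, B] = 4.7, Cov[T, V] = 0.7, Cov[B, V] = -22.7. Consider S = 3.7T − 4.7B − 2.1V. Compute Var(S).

Var(S) = a²·Var(T) + b²·Var(B) + c²·Var(V) + 2ab·Cov[T, B] + 2ac·Cov[T, V] + 2bc·Cov[B, V], with a = 3.7, b = -4.7, c = -2.1.
= 116.365 + 1062.529 + 74.97 + (-163.466) + (-10.878) + (-448.098)
= 631.422.

Var(S) = 631.422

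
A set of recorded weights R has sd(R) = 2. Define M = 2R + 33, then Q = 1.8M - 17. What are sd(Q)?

sd(Q) = 7.2

sd(M) = |2|·2 = 4.
sd(Q) = |1.8|·4 = 7.2.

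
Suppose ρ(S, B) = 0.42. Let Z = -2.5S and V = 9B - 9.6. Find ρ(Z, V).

ρ(Z, V) = -0.42

Linear rescalings preserve |correlation|; the slopes -2.5 and 9 have opposite signs, so the correlation flips sign: ρ(Z, V) = −ρ(S, B) = -0.42.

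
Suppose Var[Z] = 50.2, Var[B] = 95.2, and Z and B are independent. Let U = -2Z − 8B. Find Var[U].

Var[U] = a²·Var[Z] + b²·Var[B] + 2ab·covariance of Z and B with a = -2, b = -8.
Independence gives covariance of Z and B = 0.
= (-2)²·50.2 + (-8)²·95.2 + 2·(-2)·(-8)·0
= 200.8 + 6092.8 + 0 = 6293.6.

Var[U] = 6293.6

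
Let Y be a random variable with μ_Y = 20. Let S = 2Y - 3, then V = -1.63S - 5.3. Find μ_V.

μ_S = 2·20 + (-3) = 37.
μ_V = (-1.63)·37 + (-5.3) = -65.61.

μ_V = -65.61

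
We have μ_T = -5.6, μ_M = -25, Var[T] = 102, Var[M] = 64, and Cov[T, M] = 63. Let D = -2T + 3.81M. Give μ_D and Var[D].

μ_D = -84.05, Var[D] = 376.9104

μ_D = (-2)·μ_T + 3.81·μ_M = (-2)·(-5.6) + 3.81·(-25) = -84.05.
Var[D] = a²·Var[T] + b²·Var[M] + 2ab·Cov[T, M] with a = -2, b = 3.81.
= (-2)²·102 + 3.81²·64 + 2·(-2)·3.81·63
= 408 + 929.0304 + (-960.12) = 376.9104.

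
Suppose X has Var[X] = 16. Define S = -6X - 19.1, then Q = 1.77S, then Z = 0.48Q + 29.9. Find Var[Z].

Var[Z] = 415.76841216

Var[S] = (-6)²·16 = 576.
Var[Q] = 1.77²·576 = 1804.5504.
Var[Z] = 0.48²·1804.5504 = 415.76841216.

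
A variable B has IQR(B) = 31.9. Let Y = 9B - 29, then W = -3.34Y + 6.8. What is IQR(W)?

IQR(Y) = |9|·31.9 = 287.1.
IQR(W) = |-3.34|·287.1 = 958.914.

IQR(W) = 958.914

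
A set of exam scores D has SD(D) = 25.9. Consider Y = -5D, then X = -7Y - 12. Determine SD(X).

SD(X) = 906.5

SD(Y) = |-5|·25.9 = 129.5.
SD(X) = |-7|·129.5 = 906.5.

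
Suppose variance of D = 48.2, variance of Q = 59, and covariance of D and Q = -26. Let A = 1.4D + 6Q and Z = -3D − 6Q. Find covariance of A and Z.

By bilinearity, covariance of A and Z = ac·variance of D + bd·variance of Q + (ad+bc)·covariance of D and Q, with a=1.4, b=6, c=-3, d=-6.
ac·variance of D = 1.4·(-3)·48.2 = -202.44
bd·variance of Q = 6·(-6)·59 = -2124
(ad+bc)·covariance of D and Q = (-26.4)·(-26) = 686.4
covariance of A and Z = -202.44 + (-2124) + 686.4 = -1640.04.

covariance of A and Z = -1640.04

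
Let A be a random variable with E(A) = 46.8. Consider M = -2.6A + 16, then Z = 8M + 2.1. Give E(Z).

E(Z) = -843.34

E(M) = (-2.6)·46.8 + 16 = -105.68.
E(Z) = 8·(-105.68) + 2.1 = -843.34.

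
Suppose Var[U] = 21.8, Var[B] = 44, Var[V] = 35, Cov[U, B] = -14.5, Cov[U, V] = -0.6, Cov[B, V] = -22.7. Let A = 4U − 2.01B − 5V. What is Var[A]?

Var[A] = a²·Var[U] + b²·Var[B] + c²·Var[V] + 2ab·Cov[U, B] + 2ac·Cov[U, V] + 2bc·Cov[B, V], with a = 4, b = -2.01, c = -5.
= 348.8 + 177.7644 + 875 + 233.16 + 24 + (-456.27)
= 1202.4544.

Var[A] = 1202.4544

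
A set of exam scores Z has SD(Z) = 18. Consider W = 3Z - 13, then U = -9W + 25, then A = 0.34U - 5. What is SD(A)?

SD(W) = |3|·18 = 54.
SD(U) = |-9|·54 = 486.
SD(A) = |0.34|·486 = 165.24.

SD(A) = 165.24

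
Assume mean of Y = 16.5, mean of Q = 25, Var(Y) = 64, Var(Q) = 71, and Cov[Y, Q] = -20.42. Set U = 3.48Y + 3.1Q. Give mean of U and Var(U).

mean of U = 3.48·mean of Y + 3.1·mean of Q = 3.48·16.5 + 3.1·25 = 134.92.
Var(U) = a²·Var(Y) + b²·Var(Q) + 2ab·Cov[Y, Q] with a = 3.48, b = 3.1.
= 3.48²·64 + 3.1²·71 + 2·3.48·3.1·(-20.42)
= 775.0656 + 682.31 + (-440.58192) = 1016.79368.

mean of U = 134.92, Var(U) = 1016.79368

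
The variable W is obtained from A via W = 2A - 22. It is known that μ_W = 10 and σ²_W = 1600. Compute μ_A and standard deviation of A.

From W = 2A - 22: μ_W = a·μ_A + b, so μ_A = (μ_W − b)/a = (10 − (-22))/2 = 16.
standard deviation of W = √1600 = 40.
standard deviation of W = |a|·standard deviation of A, so standard deviation of A = 40/|2| = 20.

μ_A = 16, standard deviation of A = 20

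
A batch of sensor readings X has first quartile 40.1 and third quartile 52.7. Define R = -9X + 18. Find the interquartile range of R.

IQR of X = Q3 − Q1 = 52.7 − 40.1 = 12.6.
Under R = aX + b, IQR(R) = |a|·IQR(X) = |-9|·12.6 = 113.4 (shifts cancel; spread scales by |a|).

IQR(R) = 113.4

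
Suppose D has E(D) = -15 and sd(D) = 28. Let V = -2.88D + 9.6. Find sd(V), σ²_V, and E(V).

V = -2.88D + 9.6 is linear with a = -2.88, b = 9.6.
sd(V) = |a|·sd(D) = |-2.88|·28 = 80.64.
σ²_D = 28² = 784.
σ²_V = a²·σ²_D = (-2.88)²·784 = 6502.8096 (the additive constant 9.6 does not affect variance).
E(V) = a·E(D) + b = (-2.88)·(-15) + 9.6 = 52.8.

sd(V) = 80.64, σ²_V = 6502.8096, E(V) = 52.8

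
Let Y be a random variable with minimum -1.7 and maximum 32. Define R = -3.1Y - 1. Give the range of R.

Range of Y = 32 − (-1.7) = 33.7.
Range(R) = |a|·Range(Y) = |-3.1|·33.7 = 104.47.

Range(R) = 104.47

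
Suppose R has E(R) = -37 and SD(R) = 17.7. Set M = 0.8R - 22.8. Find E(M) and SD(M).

E(M) = -52.4, SD(M) = 14.16

M = 0.8R - 22.8 is linear with a = 0.8, b = -22.8.
E(M) = a·E(R) + b = 0.8·(-37) + (-22.8) = -52.4.
SD(M) = |a|·SD(R) = |0.8|·17.7 = 14.16.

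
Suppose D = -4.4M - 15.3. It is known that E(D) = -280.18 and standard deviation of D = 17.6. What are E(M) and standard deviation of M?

E(M) = 60.2, standard deviation of M = 4

From D = -4.4M - 15.3: E(D) = a·E(M) + b, so E(M) = (E(D) − b)/a = (-280.18 − (-15.3))/(-4.4) = 60.2.
standard deviation of D = |a|·standard deviation of M, so standard deviation of M = 17.6/|-4.4| = 4.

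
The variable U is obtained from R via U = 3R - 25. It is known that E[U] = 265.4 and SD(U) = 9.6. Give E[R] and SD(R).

From U = 3R - 25: E[U] = a·E[R] + b, so E[R] = (E[U] − b)/a = (265.4 − (-25))/3 = 96.8.
SD(U) = |a|·SD(R), so SD(R) = 9.6/|3| = 3.2.

E[R] = 96.8, SD(R) = 3.2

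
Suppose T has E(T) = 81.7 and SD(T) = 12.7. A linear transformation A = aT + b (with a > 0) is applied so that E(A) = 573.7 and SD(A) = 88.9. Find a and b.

a = 7, b = 1.8

SD(A) = a·SD(T) (a > 0), so a = 88.9/12.7 = 7.
E(A) = a·E(T) + b, so b = 573.7 − 7·81.7 = 1.8.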